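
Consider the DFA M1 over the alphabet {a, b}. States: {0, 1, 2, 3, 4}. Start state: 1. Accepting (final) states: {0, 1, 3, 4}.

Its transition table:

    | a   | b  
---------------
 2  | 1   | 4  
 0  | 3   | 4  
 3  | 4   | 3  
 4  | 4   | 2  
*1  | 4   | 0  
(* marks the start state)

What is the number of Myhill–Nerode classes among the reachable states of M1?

5

Every state is reachable, so we keep all 5.
Start with accepting vs non-accepting: {0,1,3,4} | {2}.
Refine {0,1,3,4} on symbol b: members go to different blocks, giving {0,1,3} and {4}.
Refine {0,1,3} on symbol a: members go to different blocks, giving {1,3} and {0}.
Refine {1,3} on symbol b: members go to different blocks, giving {1} and {3}.
The partition is now stable with 5 blocks: {1} | {2} | {4} | {0} | {3}.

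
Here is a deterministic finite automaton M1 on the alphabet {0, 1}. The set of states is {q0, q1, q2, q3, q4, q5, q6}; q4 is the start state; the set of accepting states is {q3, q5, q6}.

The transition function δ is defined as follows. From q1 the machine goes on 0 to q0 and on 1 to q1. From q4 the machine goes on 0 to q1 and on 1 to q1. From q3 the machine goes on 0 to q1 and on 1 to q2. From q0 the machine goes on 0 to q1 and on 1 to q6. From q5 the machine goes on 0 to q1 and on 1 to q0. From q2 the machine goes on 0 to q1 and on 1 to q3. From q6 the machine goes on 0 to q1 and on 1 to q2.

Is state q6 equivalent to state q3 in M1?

States {q5} cannot be reached from the start state, so discard them.
Initial partition by acceptance: {q3,q6} | {q0,q1,q2,q4}.
Split {q0,q1,q2,q4} by δ(·,1) → {q0,q2} and {q1,q4}.
On input 0, block {q1,q4} splits into {q1} and {q4}.
Stable partition: {q3,q6} | {q0,q2} | {q1} | {q4} — 4 equivalence classes.
q6 and q3 lie in the same block of the stable partition, so they are equivalent — no string distinguishes them.

Yes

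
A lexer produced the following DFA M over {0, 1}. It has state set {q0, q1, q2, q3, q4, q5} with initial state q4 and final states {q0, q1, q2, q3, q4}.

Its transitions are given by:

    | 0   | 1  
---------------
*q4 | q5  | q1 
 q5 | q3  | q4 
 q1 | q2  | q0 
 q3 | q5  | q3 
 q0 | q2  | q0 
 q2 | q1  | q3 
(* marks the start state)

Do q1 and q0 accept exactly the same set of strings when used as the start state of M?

Yes

P0 = {q0,q1,q2,q3,q4} | {q5}.
Refine {q0,q1,q2,q3,q4} on symbol 0: members go to different blocks, giving {q0,q1,q2} and {q3,q4}.
On input 1, block {q0,q1,q2} splits into {q0,q1} and {q2}.
Split {q3,q4} by δ(·,1) → {q3} and {q4}.
The partition is now stable with 5 blocks: {q0,q1} | {q5} | {q3} | {q2} | {q4}.
q1 and q0 lie in the same block of the stable partition, so they are equivalent — no string distinguishes them.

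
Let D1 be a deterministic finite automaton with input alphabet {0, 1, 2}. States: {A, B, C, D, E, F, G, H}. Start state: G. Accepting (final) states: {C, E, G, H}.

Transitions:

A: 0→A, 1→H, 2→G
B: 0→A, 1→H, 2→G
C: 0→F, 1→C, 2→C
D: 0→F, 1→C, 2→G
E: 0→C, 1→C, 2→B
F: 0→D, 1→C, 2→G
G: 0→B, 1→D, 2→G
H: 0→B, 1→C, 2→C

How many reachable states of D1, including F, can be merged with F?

First remove the unreachable states {E}; 7 states remain.
P0 = {C,G,H} | {A,B,D,F}.
On input 1, block {C,G,H} splits into {C,H} and {G}.
No further refinement is possible. Final partition (3 blocks): {C,H} | {A,B,D,F} | {G}.
The equivalence class containing F is {A,B,D,F}, of size 4.

4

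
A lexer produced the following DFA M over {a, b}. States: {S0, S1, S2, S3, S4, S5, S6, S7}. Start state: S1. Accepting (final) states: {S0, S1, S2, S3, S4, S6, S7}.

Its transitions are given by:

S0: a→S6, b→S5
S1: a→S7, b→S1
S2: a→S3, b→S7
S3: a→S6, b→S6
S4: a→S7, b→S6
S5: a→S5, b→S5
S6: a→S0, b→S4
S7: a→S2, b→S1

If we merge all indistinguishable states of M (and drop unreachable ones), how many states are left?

Start with accepting vs non-accepting: {S0,S1,S2,S3,S4,S6,S7} | {S5}.
Split {S0,S1,S2,S3,S4,S6,S7} by δ(·,b) → {S1,S2,S3,S4,S6,S7} and {S0}.
On input a, block {S1,S2,S3,S4,S6,S7} splits into {S1,S2,S3,S4,S7} and {S6}.
Split {S1,S2,S3,S4,S7} by δ(·,a) → {S1,S2,S4,S7} and {S3}.
Refine {S1,S2,S4,S7} on symbol a: members go to different blocks, giving {S1,S4,S7} and {S2}.
On input a, block {S1,S4,S7} splits into {S1,S4} and {S7}.
On input b, block {S1,S4} splits into {S1} and {S4}.
Stable partition: {S1} | {S5} | {S0} | {S6} | {S3} | {S2} | {S7} | {S4} — 8 equivalence classes.

8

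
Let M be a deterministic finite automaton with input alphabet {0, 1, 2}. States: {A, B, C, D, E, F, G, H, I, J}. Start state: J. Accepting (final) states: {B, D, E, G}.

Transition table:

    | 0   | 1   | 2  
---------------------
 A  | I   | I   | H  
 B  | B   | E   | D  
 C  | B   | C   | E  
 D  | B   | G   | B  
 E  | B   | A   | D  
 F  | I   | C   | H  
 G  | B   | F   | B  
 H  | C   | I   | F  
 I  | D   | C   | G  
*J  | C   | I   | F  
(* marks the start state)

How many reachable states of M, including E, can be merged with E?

P0 = {B,D,E,G} | {A,C,F,H,I,J}.
Refine {B,D,E,G} on symbol 1: members go to different blocks, giving {B,D} and {E,G}.
On input 0, block {A,C,F,H,I,J} splits into {A,F,H,J} and {C,I}.
Stable partition: {B,D} | {A,F,H,J} | {E,G} | {C,I} — 4 equivalence classes.
The equivalence class containing E is {E,G}, of size 2.

2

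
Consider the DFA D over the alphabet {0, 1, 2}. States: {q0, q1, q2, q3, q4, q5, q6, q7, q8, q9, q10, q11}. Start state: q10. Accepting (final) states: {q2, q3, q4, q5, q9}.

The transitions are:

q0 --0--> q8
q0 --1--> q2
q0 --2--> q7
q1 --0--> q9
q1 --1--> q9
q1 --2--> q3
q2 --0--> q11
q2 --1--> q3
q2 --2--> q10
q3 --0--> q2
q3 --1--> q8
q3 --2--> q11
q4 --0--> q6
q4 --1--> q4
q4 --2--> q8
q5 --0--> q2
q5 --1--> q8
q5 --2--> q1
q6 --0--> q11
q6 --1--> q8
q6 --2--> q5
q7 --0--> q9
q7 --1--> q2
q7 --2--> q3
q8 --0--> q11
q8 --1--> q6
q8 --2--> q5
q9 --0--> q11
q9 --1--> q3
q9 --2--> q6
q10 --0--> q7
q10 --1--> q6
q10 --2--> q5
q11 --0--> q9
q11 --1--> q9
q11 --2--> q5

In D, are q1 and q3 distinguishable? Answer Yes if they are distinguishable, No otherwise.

Yes

Reachable states from the start: {q1,q2,q3,q5,q6,q7,q8,q9,q10,q11}. Unreachable: {q0,q4} — drop them.
Start with accepting vs non-accepting: {q2,q3,q5,q9} | {q1,q6,q7,q8,q10,q11}.
Refine {q2,q3,q5,q9} on symbol 0: members go to different blocks, giving {q2,q9} and {q3,q5}.
Split {q1,q6,q7,q8,q10,q11} by δ(·,0) → {q1,q7,q11} and {q6,q8,q10}.
No further refinement is possible. Final partition (4 blocks): {q2,q9} | {q1,q7,q11} | {q3,q5} | {q6,q8,q10}.
q1 and q3 end up in different blocks, so they are distinguishable. For instance, the string 'ε' is accepted from only q3.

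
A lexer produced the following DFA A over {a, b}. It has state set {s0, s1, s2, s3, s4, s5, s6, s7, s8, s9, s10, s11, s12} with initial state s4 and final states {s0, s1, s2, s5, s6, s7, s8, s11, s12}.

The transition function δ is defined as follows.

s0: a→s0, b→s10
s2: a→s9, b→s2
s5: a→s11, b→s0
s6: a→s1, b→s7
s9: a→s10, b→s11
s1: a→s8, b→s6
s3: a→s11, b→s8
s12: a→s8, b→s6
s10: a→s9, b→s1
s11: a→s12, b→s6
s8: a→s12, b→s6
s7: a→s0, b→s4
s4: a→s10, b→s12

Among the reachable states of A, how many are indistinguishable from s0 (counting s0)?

First remove the unreachable states {s2,s3,s5}; 10 states remain.
Initial partition by acceptance: {s0,s1,s6,s7,s8,s11,s12} | {s4,s9,s10}.
Refine {s0,s1,s6,s7,s8,s11,s12} on symbol b: members go to different blocks, giving {s1,s6,s8,s11,s12} and {s0,s7}.
Split {s1,s6,s8,s11,s12} by δ(·,b) → {s1,s8,s11,s12} and {s6}.
Stable partition: {s1,s8,s11,s12} | {s4,s9,s10} | {s0,s7} | {s6} — 4 equivalence classes.
State s0 belongs to the block {s0,s7}, which has 2 states.

2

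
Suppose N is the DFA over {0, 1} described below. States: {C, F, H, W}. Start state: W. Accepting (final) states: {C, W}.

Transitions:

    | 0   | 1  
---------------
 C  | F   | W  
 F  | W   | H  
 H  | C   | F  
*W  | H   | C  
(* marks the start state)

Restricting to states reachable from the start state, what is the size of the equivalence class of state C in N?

2

All states are reachable from the start state.
Start with accepting vs non-accepting: {C,W} | {F,H}.
The partition is now stable with 2 blocks: {C,W} | {F,H}.
State C belongs to the block {C,W}, which has 2 states.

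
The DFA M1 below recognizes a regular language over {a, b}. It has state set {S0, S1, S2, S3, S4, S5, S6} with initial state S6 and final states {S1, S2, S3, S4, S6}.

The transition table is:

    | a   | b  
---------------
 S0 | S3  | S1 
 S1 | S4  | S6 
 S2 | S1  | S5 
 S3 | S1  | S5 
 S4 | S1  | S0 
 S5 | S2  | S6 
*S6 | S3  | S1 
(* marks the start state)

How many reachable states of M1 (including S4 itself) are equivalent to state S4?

3

Initial partition by acceptance: {S1,S2,S3,S4,S6} | {S0,S5}.
On input b, block {S1,S2,S3,S4,S6} splits into {S2,S3,S4} and {S1,S6}.
Stable partition: {S2,S3,S4} | {S0,S5} | {S1,S6} — 3 equivalence classes.
The equivalence class containing S4 is {S2,S3,S4}, of size 3.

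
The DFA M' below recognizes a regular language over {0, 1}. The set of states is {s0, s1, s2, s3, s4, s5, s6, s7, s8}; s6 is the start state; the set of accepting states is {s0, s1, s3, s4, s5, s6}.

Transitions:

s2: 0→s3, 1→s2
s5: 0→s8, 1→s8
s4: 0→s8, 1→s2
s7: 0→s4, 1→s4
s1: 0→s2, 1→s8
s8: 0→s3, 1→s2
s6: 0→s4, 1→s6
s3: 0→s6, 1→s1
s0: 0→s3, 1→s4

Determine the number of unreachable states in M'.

No path from s6 leads to s0, s5, s7; the other 6 states are all reachable.

3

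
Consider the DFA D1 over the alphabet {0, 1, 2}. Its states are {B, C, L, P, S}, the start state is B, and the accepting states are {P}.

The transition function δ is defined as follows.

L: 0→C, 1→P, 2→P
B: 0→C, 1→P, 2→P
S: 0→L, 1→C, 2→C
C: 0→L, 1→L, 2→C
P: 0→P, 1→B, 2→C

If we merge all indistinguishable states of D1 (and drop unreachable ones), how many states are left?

Reachable states from the start: {B,C,L,P}. Unreachable: {S} — drop them.
Start with accepting vs non-accepting: {P} | {B,C,L}.
Refine {B,C,L} on symbol 1: members go to different blocks, giving {B,L} and {C}.
Stable partition: {P} | {B,L} | {C} — 3 equivalence classes.

3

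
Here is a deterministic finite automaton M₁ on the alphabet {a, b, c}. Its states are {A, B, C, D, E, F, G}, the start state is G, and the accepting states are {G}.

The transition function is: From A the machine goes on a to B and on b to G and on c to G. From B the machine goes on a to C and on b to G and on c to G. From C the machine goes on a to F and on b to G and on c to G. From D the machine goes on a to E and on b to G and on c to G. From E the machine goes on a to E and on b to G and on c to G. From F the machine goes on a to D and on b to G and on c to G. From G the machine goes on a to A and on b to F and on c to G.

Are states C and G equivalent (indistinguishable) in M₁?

No

All states are reachable from the start state.
Initial partition by acceptance: {G} | {A,B,C,D,E,F}.
Stable partition: {G} | {A,B,C,D,E,F} — 2 equivalence classes.
C and G end up in different blocks, so they are distinguishable. For instance, the string 'ε' is accepted from only G.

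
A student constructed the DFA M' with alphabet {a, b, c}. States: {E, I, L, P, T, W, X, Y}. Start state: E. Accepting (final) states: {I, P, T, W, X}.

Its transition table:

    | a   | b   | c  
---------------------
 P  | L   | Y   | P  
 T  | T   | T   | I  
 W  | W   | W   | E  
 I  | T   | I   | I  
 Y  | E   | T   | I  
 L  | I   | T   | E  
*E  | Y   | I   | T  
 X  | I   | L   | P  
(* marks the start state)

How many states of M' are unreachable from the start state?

4

Starting at E and following transitions, the reachable set is {E, I, T, Y}. That leaves L, P, W, X unreachable — 4 in total.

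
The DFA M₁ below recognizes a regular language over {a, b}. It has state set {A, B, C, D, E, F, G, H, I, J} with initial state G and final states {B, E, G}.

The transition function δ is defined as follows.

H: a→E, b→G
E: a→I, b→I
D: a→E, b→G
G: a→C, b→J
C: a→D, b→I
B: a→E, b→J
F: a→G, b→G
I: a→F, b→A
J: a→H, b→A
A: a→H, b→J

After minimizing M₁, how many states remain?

3

Reachable states from the start: {A,C,D,E,F,G,H,I,J}. Unreachable: {B} — drop them.
P0 = {E,G} | {A,C,D,F,H,I,J}.
On input a, block {A,C,D,F,H,I,J} splits into {A,C,I,J} and {D,F,H}.
The partition is now stable with 3 blocks: {E,G} | {A,C,I,J} | {D,F,H}.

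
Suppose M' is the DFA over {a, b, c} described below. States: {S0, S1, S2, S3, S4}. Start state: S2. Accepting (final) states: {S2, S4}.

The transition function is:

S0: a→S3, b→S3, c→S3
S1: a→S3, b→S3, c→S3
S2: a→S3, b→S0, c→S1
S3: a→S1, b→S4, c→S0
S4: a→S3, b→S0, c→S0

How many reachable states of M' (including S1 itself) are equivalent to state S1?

Every state is reachable, so we keep all 5.
Start with accepting vs non-accepting: {S2,S4} | {S0,S1,S3}.
On input b, block {S0,S1,S3} splits into {S0,S1} and {S3}.
The partition is now stable with 3 blocks: {S2,S4} | {S0,S1} | {S3}.
State S1 belongs to the block {S0,S1}, which has 2 states.

2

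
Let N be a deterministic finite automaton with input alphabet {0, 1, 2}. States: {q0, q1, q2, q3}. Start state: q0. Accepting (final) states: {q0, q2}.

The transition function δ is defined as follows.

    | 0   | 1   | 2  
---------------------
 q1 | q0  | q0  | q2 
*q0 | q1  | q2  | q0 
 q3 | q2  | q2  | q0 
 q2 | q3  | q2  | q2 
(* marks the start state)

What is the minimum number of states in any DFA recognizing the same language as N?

2

Initial partition by acceptance: {q0,q2} | {q1,q3}.
The partition is now stable with 2 blocks: {q0,q2} | {q1,q3}.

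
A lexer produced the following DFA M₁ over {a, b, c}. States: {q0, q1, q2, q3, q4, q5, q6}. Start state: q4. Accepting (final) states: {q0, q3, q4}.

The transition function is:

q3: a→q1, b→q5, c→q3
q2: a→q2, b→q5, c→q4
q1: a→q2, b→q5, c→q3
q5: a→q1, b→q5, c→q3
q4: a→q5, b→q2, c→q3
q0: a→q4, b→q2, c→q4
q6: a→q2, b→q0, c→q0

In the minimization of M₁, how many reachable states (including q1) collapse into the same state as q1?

3

States {q0,q6} cannot be reached from the start state, so discard them.
Initial partition by acceptance: {q3,q4} | {q1,q2,q5}.
Stable partition: {q3,q4} | {q1,q2,q5} — 2 equivalence classes.
The equivalence class containing q1 is {q1,q2,q5}, of size 3.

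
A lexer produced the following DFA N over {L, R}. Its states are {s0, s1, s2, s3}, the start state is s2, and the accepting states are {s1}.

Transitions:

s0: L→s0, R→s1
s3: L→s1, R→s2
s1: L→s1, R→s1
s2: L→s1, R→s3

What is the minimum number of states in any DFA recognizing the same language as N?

States {s0} cannot be reached from the start state, so discard them.
P0 = {s1} | {s2,s3}.
The partition is now stable with 2 blocks: {s1} | {s2,s3}.

2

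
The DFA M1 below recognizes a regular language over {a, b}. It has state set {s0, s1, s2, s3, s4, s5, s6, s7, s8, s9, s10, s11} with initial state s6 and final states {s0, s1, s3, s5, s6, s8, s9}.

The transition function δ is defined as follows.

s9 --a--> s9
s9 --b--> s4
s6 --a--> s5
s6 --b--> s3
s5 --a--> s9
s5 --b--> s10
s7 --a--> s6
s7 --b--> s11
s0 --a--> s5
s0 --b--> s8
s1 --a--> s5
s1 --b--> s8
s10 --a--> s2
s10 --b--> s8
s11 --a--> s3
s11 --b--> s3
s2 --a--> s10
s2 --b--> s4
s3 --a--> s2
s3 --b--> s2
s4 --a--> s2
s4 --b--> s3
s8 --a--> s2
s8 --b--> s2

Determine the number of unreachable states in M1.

No path from s6 leads to s0, s1, s7, s11; the other 8 states are all reachable.

4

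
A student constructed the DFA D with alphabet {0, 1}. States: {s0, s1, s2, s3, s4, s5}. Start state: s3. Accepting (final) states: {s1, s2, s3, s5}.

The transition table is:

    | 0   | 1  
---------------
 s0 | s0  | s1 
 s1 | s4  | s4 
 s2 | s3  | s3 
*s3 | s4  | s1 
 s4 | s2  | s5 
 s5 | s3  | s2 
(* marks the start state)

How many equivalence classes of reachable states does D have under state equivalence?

First remove the unreachable states {s0}; 5 states remain.
P0 = {s1,s2,s3,s5} | {s4}.
Refine {s1,s2,s3,s5} on symbol 0: members go to different blocks, giving {s1,s3} and {s2,s5}.
On input 1, block {s1,s3} splits into {s1} and {s3}.
Split {s2,s5} by δ(·,1) → {s2} and {s5}.
Stable partition: {s1} | {s4} | {s2} | {s3} | {s5} — 5 equivalence classes.

5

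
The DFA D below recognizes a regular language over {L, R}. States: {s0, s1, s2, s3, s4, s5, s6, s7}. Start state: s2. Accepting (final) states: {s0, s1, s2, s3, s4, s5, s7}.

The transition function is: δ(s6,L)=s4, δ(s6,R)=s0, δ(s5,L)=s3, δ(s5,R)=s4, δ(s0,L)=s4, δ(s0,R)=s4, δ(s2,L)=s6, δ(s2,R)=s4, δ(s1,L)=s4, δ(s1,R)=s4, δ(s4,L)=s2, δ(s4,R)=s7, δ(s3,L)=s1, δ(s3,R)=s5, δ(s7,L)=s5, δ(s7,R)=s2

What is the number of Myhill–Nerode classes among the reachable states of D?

P0 = {s0,s1,s2,s3,s4,s5,s7} | {s6}.
Refine {s0,s1,s2,s3,s4,s5,s7} on symbol L: members go to different blocks, giving {s0,s1,s3,s4,s5,s7} and {s2}.
Refine {s0,s1,s3,s4,s5,s7} on symbol L: members go to different blocks, giving {s0,s1,s3,s5,s7} and {s4}.
Split {s0,s1,s3,s5,s7} by δ(·,L) → {s3,s5,s7} and {s0,s1}.
Refine {s3,s5,s7} on symbol L: members go to different blocks, giving {s5,s7} and {s3}.
Refine {s5,s7} on symbol L: members go to different blocks, giving {s5} and {s7}.
No further refinement is possible. Final partition (7 blocks): {s5} | {s6} | {s2} | {s4} | {s0,s1} | {s3} | {s7}.

7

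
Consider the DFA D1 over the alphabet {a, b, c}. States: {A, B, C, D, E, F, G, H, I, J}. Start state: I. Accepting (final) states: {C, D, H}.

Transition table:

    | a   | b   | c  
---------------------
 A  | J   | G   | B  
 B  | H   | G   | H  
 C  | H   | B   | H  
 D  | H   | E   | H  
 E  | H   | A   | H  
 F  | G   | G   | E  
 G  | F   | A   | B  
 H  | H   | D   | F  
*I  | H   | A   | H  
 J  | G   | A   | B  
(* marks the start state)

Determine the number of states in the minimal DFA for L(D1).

Reachable states from the start: {A,B,D,E,F,G,H,I,J}. Unreachable: {C} — drop them.
P0 = {D,H} | {A,B,E,F,G,I,J}.
Split {D,H} by δ(·,b) → {D} and {H}.
On input a, block {A,B,E,F,G,I,J} splits into {A,F,G,J} and {B,E,I}.
The partition is now stable with 4 blocks: {D} | {A,F,G,J} | {H} | {B,E,I}.

4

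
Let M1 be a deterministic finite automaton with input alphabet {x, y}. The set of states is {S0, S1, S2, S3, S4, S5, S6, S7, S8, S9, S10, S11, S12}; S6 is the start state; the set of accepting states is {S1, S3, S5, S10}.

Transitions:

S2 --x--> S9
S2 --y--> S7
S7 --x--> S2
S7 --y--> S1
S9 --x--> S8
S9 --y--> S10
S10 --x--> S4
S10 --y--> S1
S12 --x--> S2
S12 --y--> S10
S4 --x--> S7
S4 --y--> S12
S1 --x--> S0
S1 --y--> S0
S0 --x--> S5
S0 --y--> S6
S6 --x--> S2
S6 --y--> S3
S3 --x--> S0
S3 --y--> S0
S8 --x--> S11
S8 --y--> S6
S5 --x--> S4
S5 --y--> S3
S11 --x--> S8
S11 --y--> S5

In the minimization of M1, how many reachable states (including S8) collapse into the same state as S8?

2

All states are reachable from the start state.
P0 = {S1,S3,S5,S10} | {S0,S2,S4,S6,S7,S8,S9,S11,S12}.
Refine {S1,S3,S5,S10} on symbol y: members go to different blocks, giving {S1,S3} and {S5,S10}.
Split {S0,S2,S4,S6,S7,S8,S9,S11,S12} by δ(·,x) → {S2,S4,S6,S7,S8,S9,S11,S12} and {S0}.
Refine {S2,S4,S6,S7,S8,S9,S11,S12} on symbol y: members go to different blocks, giving {S2,S4,S8} and {S9,S11,S12} and {S6,S7}.
Refine {S2,S4,S8} on symbol x: members go to different blocks, giving {S2,S8} and {S4}.
Stable partition: {S1,S3} | {S2,S8} | {S5,S10} | {S0} | {S9,S11,S12} | {S6,S7} | {S4} — 7 equivalence classes.
The equivalence class containing S8 is {S2,S8}, of size 2.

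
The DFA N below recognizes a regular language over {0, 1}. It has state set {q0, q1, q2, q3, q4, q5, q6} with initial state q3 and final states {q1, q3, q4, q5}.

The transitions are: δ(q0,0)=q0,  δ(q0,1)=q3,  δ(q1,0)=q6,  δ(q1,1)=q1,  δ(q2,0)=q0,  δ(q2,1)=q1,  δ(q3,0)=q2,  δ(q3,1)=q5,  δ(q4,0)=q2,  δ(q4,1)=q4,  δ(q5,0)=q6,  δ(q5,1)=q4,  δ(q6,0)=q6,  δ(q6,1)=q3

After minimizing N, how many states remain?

Every state is reachable, so we keep all 7.
Start with accepting vs non-accepting: {q1,q3,q4,q5} | {q0,q2,q6}.
The partition is now stable with 2 blocks: {q1,q3,q4,q5} | {q0,q2,q6}.

2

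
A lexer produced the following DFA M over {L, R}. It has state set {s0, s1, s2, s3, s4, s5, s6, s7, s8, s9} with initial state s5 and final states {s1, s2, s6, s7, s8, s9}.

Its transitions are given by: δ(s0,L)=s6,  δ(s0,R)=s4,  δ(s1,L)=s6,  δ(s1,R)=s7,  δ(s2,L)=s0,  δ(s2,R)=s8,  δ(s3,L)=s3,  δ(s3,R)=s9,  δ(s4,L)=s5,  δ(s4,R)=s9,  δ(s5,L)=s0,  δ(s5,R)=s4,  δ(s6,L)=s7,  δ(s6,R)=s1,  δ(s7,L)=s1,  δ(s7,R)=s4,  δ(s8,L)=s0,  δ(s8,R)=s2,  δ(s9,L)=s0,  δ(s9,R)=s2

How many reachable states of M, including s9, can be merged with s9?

3

First remove the unreachable states {s3}; 9 states remain.
Start with accepting vs non-accepting: {s1,s2,s6,s7,s8,s9} | {s0,s4,s5}.
On input L, block {s1,s2,s6,s7,s8,s9} splits into {s1,s6,s7} and {s2,s8,s9}.
Split {s1,s6,s7} by δ(·,R) → {s1,s6} and {s7}.
On input L, block {s1,s6} splits into {s1} and {s6}.
On input L, block {s0,s4,s5} splits into {s4,s5} and {s0}.
Split {s4,s5} by δ(·,L) → {s4} and {s5}.
Stable partition: {s1} | {s4} | {s2,s8,s9} | {s7} | {s6} | {s0} | {s5} — 7 equivalence classes.
State s9 belongs to the block {s2,s8,s9}, which has 3 states.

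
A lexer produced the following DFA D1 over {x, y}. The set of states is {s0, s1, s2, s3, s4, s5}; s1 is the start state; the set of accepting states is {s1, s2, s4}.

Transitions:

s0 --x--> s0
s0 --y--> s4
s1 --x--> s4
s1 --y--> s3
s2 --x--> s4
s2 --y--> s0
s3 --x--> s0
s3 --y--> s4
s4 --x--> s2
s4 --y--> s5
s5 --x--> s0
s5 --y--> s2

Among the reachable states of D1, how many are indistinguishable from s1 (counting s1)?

3

Start with accepting vs non-accepting: {s1,s2,s4} | {s0,s3,s5}.
Stable partition: {s1,s2,s4} | {s0,s3,s5} — 2 equivalence classes.
State s1 belongs to the block {s1,s2,s4}, which has 3 states.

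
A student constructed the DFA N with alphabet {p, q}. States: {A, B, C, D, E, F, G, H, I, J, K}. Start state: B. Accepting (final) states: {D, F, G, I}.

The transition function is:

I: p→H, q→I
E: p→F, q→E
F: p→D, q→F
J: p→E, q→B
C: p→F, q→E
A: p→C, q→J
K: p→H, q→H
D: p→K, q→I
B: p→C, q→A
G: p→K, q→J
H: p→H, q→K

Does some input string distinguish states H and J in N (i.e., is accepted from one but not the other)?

Yes

First remove the unreachable states {G}; 10 states remain.
Initial partition by acceptance: {D,F,I} | {A,B,C,E,H,J,K}.
Refine {D,F,I} on symbol p: members go to different blocks, giving {D,I} and {F}.
Refine {A,B,C,E,H,J,K} on symbol p: members go to different blocks, giving {A,B,H,J,K} and {C,E}.
Split {A,B,H,J,K} by δ(·,p) → {A,B,J} and {H,K}.
Stable partition: {D,I} | {A,B,J} | {F} | {C,E} | {H,K} — 5 equivalence classes.
H and J end up in different blocks, so they are distinguishable. For instance, the string 'pp' is accepted from only J.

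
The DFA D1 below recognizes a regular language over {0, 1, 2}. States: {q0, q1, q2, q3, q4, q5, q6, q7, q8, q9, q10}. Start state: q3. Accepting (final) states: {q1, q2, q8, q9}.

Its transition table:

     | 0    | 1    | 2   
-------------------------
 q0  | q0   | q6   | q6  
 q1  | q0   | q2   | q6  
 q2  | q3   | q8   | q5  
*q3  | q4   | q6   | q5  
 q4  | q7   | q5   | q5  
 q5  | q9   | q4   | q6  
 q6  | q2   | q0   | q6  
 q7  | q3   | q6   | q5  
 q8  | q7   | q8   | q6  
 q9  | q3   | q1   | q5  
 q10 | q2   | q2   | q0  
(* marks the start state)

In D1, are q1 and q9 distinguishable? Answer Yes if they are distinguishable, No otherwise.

First remove the unreachable states {q10}; 10 states remain.
Initial partition by acceptance: {q1,q2,q8,q9} | {q0,q3,q4,q5,q6,q7}.
Refine {q0,q3,q4,q5,q6,q7} on symbol 0: members go to different blocks, giving {q0,q3,q4,q7} and {q5,q6}.
The partition is now stable with 3 blocks: {q1,q2,q8,q9} | {q0,q3,q4,q7} | {q5,q6}.
q1 and q9 lie in the same block of the stable partition, so they are equivalent — no string distinguishes them.

No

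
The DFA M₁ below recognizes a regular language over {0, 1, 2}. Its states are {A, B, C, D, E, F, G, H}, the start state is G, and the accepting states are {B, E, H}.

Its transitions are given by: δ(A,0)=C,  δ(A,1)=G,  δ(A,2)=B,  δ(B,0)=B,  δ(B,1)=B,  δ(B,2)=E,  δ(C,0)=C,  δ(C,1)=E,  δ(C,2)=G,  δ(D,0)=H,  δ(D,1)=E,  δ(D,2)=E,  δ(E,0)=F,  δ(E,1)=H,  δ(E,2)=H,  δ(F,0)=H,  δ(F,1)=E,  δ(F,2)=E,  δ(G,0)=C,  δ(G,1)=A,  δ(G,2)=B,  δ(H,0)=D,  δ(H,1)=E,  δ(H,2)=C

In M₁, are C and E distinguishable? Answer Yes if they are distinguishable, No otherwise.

All states are reachable from the start state.
Start with accepting vs non-accepting: {B,E,H} | {A,C,D,F,G}.
On input 0, block {B,E,H} splits into {E,H} and {B}.
On input 2, block {E,H} splits into {E} and {H}.
On input 0, block {A,C,D,F,G} splits into {A,C,G} and {D,F}.
On input 1, block {A,C,G} splits into {A,G} and {C}.
No further refinement is possible. Final partition (6 blocks): {E} | {A,G} | {B} | {H} | {D,F} | {C}.
C and E end up in different blocks, so they are distinguishable. For instance, the string 'ε' is accepted from only E.

Yes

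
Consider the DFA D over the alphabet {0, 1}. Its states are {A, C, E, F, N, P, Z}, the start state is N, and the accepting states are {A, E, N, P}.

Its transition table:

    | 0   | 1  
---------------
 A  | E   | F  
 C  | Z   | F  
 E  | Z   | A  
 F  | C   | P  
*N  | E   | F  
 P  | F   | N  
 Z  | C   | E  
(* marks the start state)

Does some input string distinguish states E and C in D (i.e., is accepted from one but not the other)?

Yes

Every state is reachable, so we keep all 7.
P0 = {A,E,N,P} | {C,F,Z}.
Refine {A,E,N,P} on symbol 0: members go to different blocks, giving {E,P} and {A,N}.
Refine {C,F,Z} on symbol 1: members go to different blocks, giving {F,Z} and {C}.
No further refinement is possible. Final partition (4 blocks): {E,P} | {F,Z} | {A,N} | {C}.
E and C end up in different blocks, so they are distinguishable. For instance, the string 'ε' is accepted from only E.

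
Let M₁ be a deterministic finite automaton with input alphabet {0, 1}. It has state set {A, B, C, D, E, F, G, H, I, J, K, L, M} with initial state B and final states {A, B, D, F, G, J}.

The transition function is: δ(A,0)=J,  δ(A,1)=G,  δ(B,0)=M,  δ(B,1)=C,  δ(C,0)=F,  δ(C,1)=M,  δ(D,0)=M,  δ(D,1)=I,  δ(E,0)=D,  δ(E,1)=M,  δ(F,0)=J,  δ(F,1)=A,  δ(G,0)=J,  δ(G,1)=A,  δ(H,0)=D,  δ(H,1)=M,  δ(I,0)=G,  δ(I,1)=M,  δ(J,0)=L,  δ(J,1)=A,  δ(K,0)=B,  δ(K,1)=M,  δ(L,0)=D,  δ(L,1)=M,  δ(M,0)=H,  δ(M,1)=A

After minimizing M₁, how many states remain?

6

Reachable states from the start: {A,B,C,D,F,G,H,I,J,L,M}. Unreachable: {E,K} — drop them.
Initial partition by acceptance: {A,B,D,F,G,J} | {C,H,I,L,M}.
On input 0, block {A,B,D,F,G,J} splits into {A,F,G} and {B,D,J}.
Split {C,H,I,L,M} by δ(·,0) → {C,I} and {H,L} and {M}.
Split {B,D,J} by δ(·,0) → {B,D} and {J}.
The partition is now stable with 6 blocks: {A,F,G} | {C,I} | {B,D} | {H,L} | {M} | {J}.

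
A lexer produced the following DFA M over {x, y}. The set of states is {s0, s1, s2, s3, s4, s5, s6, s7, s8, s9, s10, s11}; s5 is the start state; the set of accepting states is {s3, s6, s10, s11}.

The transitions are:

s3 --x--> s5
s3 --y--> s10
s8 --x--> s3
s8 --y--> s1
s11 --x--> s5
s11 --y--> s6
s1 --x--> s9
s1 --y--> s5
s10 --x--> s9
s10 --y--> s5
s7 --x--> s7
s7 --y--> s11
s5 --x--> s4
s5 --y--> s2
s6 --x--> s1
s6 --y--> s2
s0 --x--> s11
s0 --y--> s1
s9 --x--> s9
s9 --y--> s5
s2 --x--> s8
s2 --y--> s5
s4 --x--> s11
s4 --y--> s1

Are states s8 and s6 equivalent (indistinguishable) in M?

Reachable states from the start: {s1,s2,s3,s4,s5,s6,s8,s9,s10,s11}. Unreachable: {s0,s7} — drop them.
P0 = {s3,s6,s10,s11} | {s1,s2,s4,s5,s8,s9}.
Split {s3,s6,s10,s11} by δ(·,y) → {s3,s11} and {s6,s10}.
Split {s1,s2,s4,s5,s8,s9} by δ(·,x) → {s1,s2,s5,s9} and {s4,s8}.
Split {s1,s2,s5,s9} by δ(·,x) → {s1,s9} and {s2,s5}.
The partition is now stable with 5 blocks: {s3,s11} | {s1,s9} | {s6,s10} | {s4,s8} | {s2,s5}.
s8 and s6 end up in different blocks, so they are distinguishable. For instance, the string 'ε' is accepted from only s6.

No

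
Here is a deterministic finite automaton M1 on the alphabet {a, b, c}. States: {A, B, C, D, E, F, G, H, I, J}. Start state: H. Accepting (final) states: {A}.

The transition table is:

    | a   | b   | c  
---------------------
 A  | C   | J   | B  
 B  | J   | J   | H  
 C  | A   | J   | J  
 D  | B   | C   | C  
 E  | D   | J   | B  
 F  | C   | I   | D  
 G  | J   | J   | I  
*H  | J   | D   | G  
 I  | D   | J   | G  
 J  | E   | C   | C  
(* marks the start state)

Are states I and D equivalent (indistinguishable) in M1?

First remove the unreachable states {F}; 9 states remain.
Start with accepting vs non-accepting: {A} | {B,C,D,E,G,H,I,J}.
On input a, block {B,C,D,E,G,H,I,J} splits into {B,D,E,G,H,I,J} and {C}.
Refine {B,D,E,G,H,I,J} on symbol b: members go to different blocks, giving {B,E,G,H,I} and {D,J}.
The partition is now stable with 4 blocks: {A} | {B,E,G,H,I} | {C} | {D,J}.
I and D end up in different blocks, so they are distinguishable. For instance, the string 'ba' is accepted from only D.

No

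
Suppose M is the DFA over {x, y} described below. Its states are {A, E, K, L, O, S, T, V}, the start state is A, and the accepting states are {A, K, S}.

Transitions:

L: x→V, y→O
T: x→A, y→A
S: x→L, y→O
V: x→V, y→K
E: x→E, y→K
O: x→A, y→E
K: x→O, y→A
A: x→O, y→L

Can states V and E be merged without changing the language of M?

Yes

First remove the unreachable states {S,T}; 6 states remain.
Initial partition by acceptance: {A,K} | {E,L,O,V}.
Refine {A,K} on symbol y: members go to different blocks, giving {A} and {K}.
Refine {E,L,O,V} on symbol x: members go to different blocks, giving {E,L,V} and {O}.
Refine {E,L,V} on symbol y: members go to different blocks, giving {E,V} and {L}.
No further refinement is possible. Final partition (5 blocks): {A} | {E,V} | {K} | {O} | {L}.
V and E lie in the same block of the stable partition, so they are equivalent — no string distinguishes them.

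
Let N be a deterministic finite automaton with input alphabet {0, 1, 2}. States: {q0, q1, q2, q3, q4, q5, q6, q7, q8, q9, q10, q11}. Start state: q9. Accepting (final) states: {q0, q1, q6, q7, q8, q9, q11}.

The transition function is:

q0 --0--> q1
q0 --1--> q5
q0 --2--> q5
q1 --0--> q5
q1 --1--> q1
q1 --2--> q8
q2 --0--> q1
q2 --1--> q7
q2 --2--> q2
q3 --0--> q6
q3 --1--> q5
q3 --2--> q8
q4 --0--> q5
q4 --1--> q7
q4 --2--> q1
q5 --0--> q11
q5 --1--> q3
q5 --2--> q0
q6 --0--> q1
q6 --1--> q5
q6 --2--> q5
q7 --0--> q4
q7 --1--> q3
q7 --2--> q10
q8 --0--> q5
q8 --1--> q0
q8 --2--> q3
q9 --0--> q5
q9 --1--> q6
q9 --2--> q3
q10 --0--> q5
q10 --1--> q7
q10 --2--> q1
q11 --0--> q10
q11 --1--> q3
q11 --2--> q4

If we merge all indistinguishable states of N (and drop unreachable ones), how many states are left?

Reachable states from the start: {q0,q1,q3,q4,q5,q6,q7,q8,q9,q10,q11}. Unreachable: {q2} — drop them.
Start with accepting vs non-accepting: {q0,q1,q6,q7,q8,q9,q11} | {q3,q4,q5,q10}.
On input 0, block {q0,q1,q6,q7,q8,q9,q11} splits into {q1,q7,q8,q9,q11} and {q0,q6}.
On input 1, block {q1,q7,q8,q9,q11} splits into {q7,q11} and {q8,q9} and {q1}.
Split {q3,q4,q5,q10} by δ(·,0) → {q4,q10} and {q3} and {q5}.
The partition is now stable with 7 blocks: {q7,q11} | {q4,q10} | {q0,q6} | {q8,q9} | {q1} | {q3} | {q5}.

7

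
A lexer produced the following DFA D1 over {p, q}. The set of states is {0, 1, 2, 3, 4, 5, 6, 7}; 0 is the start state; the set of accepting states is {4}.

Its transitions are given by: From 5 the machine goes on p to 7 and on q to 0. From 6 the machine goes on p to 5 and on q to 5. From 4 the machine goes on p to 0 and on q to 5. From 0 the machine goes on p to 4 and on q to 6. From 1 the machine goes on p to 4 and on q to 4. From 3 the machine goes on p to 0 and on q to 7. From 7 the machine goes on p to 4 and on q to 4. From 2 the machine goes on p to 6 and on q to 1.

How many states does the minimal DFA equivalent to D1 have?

5

First remove the unreachable states {1,2,3}; 5 states remain.
Start with accepting vs non-accepting: {4} | {0,5,6,7}.
On input p, block {0,5,6,7} splits into {0,7} and {5,6}.
Split {0,7} by δ(·,q) → {0} and {7}.
Refine {5,6} on symbol p: members go to different blocks, giving {5} and {6}.
Stable partition: {4} | {0} | {5} | {7} | {6} — 5 equivalence classes.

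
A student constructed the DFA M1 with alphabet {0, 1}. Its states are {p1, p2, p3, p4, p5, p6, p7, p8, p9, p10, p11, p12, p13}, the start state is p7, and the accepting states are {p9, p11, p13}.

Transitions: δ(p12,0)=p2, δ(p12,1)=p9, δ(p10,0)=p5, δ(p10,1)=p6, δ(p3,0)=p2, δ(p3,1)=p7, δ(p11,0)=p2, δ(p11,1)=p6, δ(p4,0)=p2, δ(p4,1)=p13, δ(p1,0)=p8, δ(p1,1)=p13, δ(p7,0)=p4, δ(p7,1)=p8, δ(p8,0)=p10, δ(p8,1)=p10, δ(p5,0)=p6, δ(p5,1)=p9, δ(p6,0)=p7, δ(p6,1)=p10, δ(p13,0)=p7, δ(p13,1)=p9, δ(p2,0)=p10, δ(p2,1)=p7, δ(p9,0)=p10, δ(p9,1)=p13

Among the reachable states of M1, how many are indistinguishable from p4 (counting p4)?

First remove the unreachable states {p1,p3,p11,p12}; 9 states remain.
P0 = {p9,p13} | {p2,p4,p5,p6,p7,p8,p10}.
On input 1, block {p2,p4,p5,p6,p7,p8,p10} splits into {p2,p6,p7,p8,p10} and {p4,p5}.
Split {p2,p6,p7,p8,p10} by δ(·,0) → {p2,p6,p8} and {p7,p10}.
Stable partition: {p9,p13} | {p2,p6,p8} | {p4,p5} | {p7,p10} — 4 equivalence classes.
The equivalence class containing p4 is {p4,p5}, of size 2.

2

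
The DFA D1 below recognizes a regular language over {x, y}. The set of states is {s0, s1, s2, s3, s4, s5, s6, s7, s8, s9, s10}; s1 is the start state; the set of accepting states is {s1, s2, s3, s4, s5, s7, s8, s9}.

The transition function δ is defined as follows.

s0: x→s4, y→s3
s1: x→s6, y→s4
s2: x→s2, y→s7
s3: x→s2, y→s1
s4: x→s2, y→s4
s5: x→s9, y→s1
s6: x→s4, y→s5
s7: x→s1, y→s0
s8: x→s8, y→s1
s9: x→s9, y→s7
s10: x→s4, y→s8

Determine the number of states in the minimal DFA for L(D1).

6

States {s8,s10} cannot be reached from the start state, so discard them.
Initial partition by acceptance: {s1,s2,s3,s4,s5,s7,s9} | {s0,s6}.
Refine {s1,s2,s3,s4,s5,s7,s9} on symbol x: members go to different blocks, giving {s2,s3,s4,s5,s7,s9} and {s1}.
On input x, block {s2,s3,s4,s5,s7,s9} splits into {s2,s3,s4,s5,s9} and {s7}.
Refine {s2,s3,s4,s5,s9} on symbol y: members go to different blocks, giving {s2,s9} and {s3,s5} and {s4}.
The partition is now stable with 6 blocks: {s2,s9} | {s0,s6} | {s1} | {s7} | {s3,s5} | {s4}.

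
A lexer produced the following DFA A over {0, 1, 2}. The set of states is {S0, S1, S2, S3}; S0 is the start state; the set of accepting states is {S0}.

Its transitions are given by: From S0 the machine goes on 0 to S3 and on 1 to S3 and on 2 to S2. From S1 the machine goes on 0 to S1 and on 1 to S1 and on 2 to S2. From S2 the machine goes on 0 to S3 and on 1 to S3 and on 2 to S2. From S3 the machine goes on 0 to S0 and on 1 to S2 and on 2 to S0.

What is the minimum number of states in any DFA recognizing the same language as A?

3

States {S1} cannot be reached from the start state, so discard them.
Start with accepting vs non-accepting: {S0} | {S2,S3}.
On input 0, block {S2,S3} splits into {S2} and {S3}.
Stable partition: {S0} | {S2} | {S3} — 3 equivalence classes.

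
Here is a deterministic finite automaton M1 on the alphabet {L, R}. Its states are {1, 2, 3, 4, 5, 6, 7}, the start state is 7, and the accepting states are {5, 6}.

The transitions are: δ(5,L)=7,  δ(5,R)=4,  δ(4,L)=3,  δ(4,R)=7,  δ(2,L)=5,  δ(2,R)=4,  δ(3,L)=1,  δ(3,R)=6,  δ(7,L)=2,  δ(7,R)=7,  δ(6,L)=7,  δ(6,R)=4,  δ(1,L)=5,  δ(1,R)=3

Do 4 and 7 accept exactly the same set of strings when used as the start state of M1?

No

Every state is reachable, so we keep all 7.
Start with accepting vs non-accepting: {5,6} | {1,2,3,4,7}.
On input L, block {1,2,3,4,7} splits into {3,4,7} and {1,2}.
On input L, block {3,4,7} splits into {3,7} and {4}.
Refine {3,7} on symbol R: members go to different blocks, giving {3} and {7}.
Refine {1,2} on symbol R: members go to different blocks, giving {1} and {2}.
The partition is now stable with 6 blocks: {5,6} | {3} | {1} | {4} | {7} | {2}.
4 and 7 end up in different blocks, so they are distinguishable. For instance, the string 'LL' is accepted from only 7.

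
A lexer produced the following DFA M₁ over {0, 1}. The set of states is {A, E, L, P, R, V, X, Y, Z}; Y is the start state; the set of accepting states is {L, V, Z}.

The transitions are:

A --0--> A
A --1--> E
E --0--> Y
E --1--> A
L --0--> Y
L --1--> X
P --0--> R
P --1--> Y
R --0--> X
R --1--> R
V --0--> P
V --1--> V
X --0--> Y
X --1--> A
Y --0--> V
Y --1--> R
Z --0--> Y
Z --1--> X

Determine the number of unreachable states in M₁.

2

BFS from Y reaches {A, E, P, R, V, X, Y}; the 2 state(s) L, Z are never visited.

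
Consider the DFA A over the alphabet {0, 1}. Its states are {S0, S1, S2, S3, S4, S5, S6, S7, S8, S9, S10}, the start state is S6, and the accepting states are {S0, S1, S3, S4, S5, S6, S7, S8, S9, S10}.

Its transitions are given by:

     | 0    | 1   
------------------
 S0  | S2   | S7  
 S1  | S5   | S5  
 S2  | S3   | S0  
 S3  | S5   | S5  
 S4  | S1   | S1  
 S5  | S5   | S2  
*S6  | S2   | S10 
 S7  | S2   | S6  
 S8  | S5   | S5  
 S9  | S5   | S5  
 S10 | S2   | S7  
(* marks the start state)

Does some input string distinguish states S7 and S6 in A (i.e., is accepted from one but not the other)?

First remove the unreachable states {S1,S4,S8,S9}; 7 states remain.
P0 = {S0,S3,S5,S6,S7,S10} | {S2}.
Split {S0,S3,S5,S6,S7,S10} by δ(·,0) → {S0,S6,S7,S10} and {S3,S5}.
Split {S3,S5} by δ(·,1) → {S3} and {S5}.
No further refinement is possible. Final partition (4 blocks): {S0,S6,S7,S10} | {S2} | {S3} | {S5}.
S7 and S6 lie in the same block of the stable partition, so they are equivalent — no string distinguishes them.

No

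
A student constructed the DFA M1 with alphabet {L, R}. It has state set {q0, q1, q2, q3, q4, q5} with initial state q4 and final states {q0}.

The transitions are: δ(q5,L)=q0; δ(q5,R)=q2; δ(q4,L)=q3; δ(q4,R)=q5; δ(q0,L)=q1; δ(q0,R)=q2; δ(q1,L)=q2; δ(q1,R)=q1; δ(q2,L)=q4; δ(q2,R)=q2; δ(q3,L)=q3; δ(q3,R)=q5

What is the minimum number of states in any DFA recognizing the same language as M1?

5

All states are reachable from the start state.
Initial partition by acceptance: {q0} | {q1,q2,q3,q4,q5}.
Refine {q1,q2,q3,q4,q5} on symbol L: members go to different blocks, giving {q1,q2,q3,q4} and {q5}.
On input R, block {q1,q2,q3,q4} splits into {q1,q2} and {q3,q4}.
Split {q1,q2} by δ(·,L) → {q1} and {q2}.
Stable partition: {q0} | {q1} | {q5} | {q3,q4} | {q2} — 5 equivalence classes.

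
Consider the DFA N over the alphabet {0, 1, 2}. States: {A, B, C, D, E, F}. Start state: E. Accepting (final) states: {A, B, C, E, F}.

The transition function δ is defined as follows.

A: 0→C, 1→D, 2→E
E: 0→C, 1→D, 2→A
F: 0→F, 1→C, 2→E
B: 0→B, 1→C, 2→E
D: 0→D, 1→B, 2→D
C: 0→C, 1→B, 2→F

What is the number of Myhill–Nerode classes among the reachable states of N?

4

P0 = {A,B,C,E,F} | {D}.
On input 1, block {A,B,C,E,F} splits into {B,C,F} and {A,E}.
Split {B,C,F} by δ(·,2) → {B,F} and {C}.
No further refinement is possible. Final partition (4 blocks): {B,F} | {D} | {A,E} | {C}.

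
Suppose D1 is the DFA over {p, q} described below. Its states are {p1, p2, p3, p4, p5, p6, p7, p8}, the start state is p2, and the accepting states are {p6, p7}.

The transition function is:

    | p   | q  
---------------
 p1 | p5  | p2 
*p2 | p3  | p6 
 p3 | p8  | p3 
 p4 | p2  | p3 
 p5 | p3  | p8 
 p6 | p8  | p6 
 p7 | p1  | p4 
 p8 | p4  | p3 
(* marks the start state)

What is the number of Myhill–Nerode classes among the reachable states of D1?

First remove the unreachable states {p1,p5,p7}; 5 states remain.
Start with accepting vs non-accepting: {p6} | {p2,p3,p4,p8}.
Split {p2,p3,p4,p8} by δ(·,q) → {p3,p4,p8} and {p2}.
On input p, block {p3,p4,p8} splits into {p3,p8} and {p4}.
On input p, block {p3,p8} splits into {p3} and {p8}.
The partition is now stable with 5 blocks: {p6} | {p3} | {p2} | {p4} | {p8}.

5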